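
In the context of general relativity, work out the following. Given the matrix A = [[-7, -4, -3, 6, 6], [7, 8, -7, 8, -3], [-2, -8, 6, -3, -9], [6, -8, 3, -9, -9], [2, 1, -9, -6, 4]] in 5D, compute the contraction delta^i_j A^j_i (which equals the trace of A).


The contraction (trace) of a rank-2 tensor is the sum of its diagonal elements.
Diagonal entries: A[1,1] = -7, A[2,2] = 8, A[3,3] = 6, A[4,4] = -9, A[5,5] = 4
Tr(A) = -7 + 8 + 6 + -9 + 4 = 2

2


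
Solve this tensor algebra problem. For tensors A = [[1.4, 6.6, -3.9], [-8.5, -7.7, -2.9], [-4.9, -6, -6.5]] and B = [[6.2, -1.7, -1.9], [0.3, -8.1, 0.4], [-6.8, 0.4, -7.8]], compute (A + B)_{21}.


Tensor addition is component-wise: (A + B)_{ij} = A_{ij} + B_{ij}.
A_{21} = -8.5
B_{21} = 0.3
(A + B)_{21} = -8.5 + 0.3 = -8.2

-8.2


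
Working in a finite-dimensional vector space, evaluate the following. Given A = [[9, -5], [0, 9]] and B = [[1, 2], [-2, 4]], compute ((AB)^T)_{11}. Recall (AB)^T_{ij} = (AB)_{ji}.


(AB)^T_{ij} = (AB)_{ji} = sum_k A_{jk} B_{ki}.
For i=1, j=1 we need (AB)_{11}:
A_{11} * B_{11} = 9 * 1 = 9
A_{12} * B_{21} = -5 * -2 = 10
Sum = 9 + 10 = 19

19


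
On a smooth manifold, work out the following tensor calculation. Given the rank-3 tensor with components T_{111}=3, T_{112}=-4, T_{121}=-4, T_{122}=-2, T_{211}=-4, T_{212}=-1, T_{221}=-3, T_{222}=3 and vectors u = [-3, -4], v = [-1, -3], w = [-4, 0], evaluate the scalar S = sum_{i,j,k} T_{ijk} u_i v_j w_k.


S = sum over i,j,k of T_{ijk} u_i v_j w_k. Expanding all 8 terms:
T_{111}*u_1*v_1*w_1 = 3*-3*-1*-4 = -36  (running total: -36)
T_{112}*u_1*v_1*w_2 = -4*-3*-1*0 = 0  (running total: -36)
T_{121}*u_1*v_2*w_1 = -4*-3*-3*-4 = 144  (running total: 108)
T_{122}*u_1*v_2*w_2 = -2*-3*-3*0 = 0  (running total: 108)
T_{211}*u_2*v_1*w_1 = -4*-4*-1*-4 = 64  (running total: 172)
T_{212}*u_2*v_1*w_2 = -1*-4*-1*0 = 0  (running total: 172)
T_{221}*u_2*v_2*w_1 = -3*-4*-3*-4 = 144  (running total: 316)
T_{222}*u_2*v_2*w_2 = 3*-4*-3*0 = 0  (running total: 316)
S = 316

316


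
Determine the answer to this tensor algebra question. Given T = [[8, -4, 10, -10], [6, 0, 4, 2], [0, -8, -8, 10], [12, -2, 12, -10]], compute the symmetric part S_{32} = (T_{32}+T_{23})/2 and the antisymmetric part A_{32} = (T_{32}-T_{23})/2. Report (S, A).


T_{32} = -8
T_{23} = 4
S_{32} = (-8 + 4)/2 = -4/2 = -2
A_{32} = (-8 - 4)/2 = -12/2 = -6
Check: S + A = -2 + -6 = -8 = T_{32}.

(-2, -6)


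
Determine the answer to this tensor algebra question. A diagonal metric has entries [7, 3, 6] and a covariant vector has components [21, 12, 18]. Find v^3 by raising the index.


To raise an index with a diagonal metric: v^i = v_i / g_{ii}.
For index 3: v_3 = 18, g_{33} = 6
v^3 = 18 / 6 = 3

3


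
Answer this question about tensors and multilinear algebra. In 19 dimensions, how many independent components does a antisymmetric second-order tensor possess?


A antisymmetric rank-2 tensor in d dimensions has d(d-1)/2 independent components.
d = 19
d(d-1)/2 = 19 * 18 / 2 = 342 / 2 = 171

171


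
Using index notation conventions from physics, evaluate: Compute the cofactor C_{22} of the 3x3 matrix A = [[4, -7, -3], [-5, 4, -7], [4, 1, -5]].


To find cofactor C_{22}, delete row 2 and column 2.
The resulting 2x2 submatrix is: [[4, -3], [4, -5]]
Minor M_{22} = 4*-5 - -3*4
  = -20 - -12 = -8
Sign = (-1)^(2+2) = (-1)^4 = 1
Cofactor C_{22} = 1 * -8 = -8

-8


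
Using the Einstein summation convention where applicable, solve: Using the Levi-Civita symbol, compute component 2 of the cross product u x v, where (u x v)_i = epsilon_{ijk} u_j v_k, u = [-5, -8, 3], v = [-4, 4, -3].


(u x v)_2 = sum_{j,k} epsilon_{2jk} u_j v_k. Only permutations of (1,2,3) contribute; the two non-zero terms are:
eps_{213} u_1 v_3 = -1 * -5 * -3 = -15
eps_{231} u_3 v_1 = 1 * 3 * -4 = -12
(u x v)_2 = -27

-27


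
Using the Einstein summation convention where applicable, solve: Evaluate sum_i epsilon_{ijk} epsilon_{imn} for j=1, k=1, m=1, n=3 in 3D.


Using the identity: epsilon_{ijk} epsilon_{imn} = delta_{jm} delta_{kn} - delta_{jn} delta_{km}.
delta_{11} = 1
delta_{13} = 0
delta_{13} = 0
delta_{11} = 1
Result = 1 * 0 - 0 * 1 = 0 - 0 = 0

0


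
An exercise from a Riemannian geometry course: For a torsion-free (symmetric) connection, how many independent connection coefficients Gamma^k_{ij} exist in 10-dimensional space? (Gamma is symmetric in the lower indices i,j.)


Christoffel symbols Gamma^k_{ij} are symmetric in i,j, so there are d * d(d+1)/2 independent symbols.
d = 10
d(d+1)/2 = 10 * 11 / 2 = 55
Total = 10 * 55 = 550

550


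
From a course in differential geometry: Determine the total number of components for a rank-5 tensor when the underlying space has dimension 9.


The number of components of a rank-r tensor in d dimensions is d^r.
Here d = 9 and r = 5.
9^5 = 59049

59049


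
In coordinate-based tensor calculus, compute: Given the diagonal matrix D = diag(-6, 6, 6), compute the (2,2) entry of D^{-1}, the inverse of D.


For a diagonal matrix, the inverse has entries (D^{-1})_{ii} = 1/d_{ii}.
The diagonal entries are: d_{11} = -6, d_{22} = 6, d_{33} = 6
We need (D^{-1})_{22} = 1/d_{22} = 1/6 = 1/6

1/6


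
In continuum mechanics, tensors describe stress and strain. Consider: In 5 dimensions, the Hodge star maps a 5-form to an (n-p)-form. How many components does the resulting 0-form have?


The Hodge dual of a p-form on an n-dimensional manifold is an (n-p)-form.
n = 5, p = 5, so dual degree = 5 - 5 = 0
The number of components is C(n, n-p) = C(5, 0) = 1

1


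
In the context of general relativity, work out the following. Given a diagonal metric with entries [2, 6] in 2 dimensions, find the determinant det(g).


For a diagonal metric, the determinant is the product of diagonal entries.
Diagonal entries: 2, 6
det(g) = 2 * 6 = 12

12


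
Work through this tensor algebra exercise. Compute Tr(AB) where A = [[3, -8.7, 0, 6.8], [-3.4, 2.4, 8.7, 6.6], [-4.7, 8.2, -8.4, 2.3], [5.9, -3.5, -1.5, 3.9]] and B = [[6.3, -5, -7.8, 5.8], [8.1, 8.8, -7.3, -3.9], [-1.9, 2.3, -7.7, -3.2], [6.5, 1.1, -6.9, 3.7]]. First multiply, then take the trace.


Tr(AB) = sum_i (AB)_{ii} where (AB)_{ii} = sum_k A_{ik} B_{ki}.
(AB)_{11} = 3*6.3 + -8.7*8.1 + 0*-1.9 + 6.8*6.5 = -7.37
(AB)_{22} = -3.4*-5 + 2.4*8.8 + 8.7*2.3 + 6.6*1.1 = 65.39
(AB)_{33} = -4.7*-7.8 + 8.2*-7.3 + -8.4*-7.7 + 2.3*-6.9 = 25.61
(AB)_{44} = 5.9*5.8 + -3.5*-3.9 + -1.5*-3.2 + 3.9*3.7 = 67.1
Tr(AB) = -7.37 + 65.39 + 25.61 + 67.1 = 150.73

150.73


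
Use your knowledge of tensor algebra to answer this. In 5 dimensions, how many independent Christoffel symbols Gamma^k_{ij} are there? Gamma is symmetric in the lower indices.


Christoffel symbols Gamma^k_{ij} are symmetric in i,j, so there are d * d(d+1)/2 independent symbols.
d = 5
d(d+1)/2 = 5 * 6 / 2 = 15
Total = 5 * 15 = 75

75


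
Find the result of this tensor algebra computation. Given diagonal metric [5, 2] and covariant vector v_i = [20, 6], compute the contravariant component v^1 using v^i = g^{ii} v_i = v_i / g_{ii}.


To raise an index with a diagonal metric: v^i = v_i / g_{ii}.
For index 1: v_1 = 20, g_{11} = 5
v^1 = 20 / 5 = 4

4


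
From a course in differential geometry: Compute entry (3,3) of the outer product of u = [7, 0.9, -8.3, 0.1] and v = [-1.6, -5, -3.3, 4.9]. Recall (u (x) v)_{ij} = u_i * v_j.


The outer product entry T_{ij} = u_i * v_j.
We need i=3, j=3.
u_3 = -8.3, v_3 = -3.3
T_{3,3} = -8.3 * -3.3 = 27.39

27.39


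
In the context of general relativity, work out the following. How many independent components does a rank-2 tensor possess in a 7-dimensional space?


The number of components of a rank-r tensor in d dimensions is d^r.
Here d = 7 and r = 2.
7^2 = 49

49


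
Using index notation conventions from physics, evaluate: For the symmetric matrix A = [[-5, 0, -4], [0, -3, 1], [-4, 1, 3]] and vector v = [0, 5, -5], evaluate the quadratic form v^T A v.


First compute Av:
(Av)_1 = -5*0 + 0*5 + -4*-5 = 20
(Av)_2 = 0*0 + -3*5 + 1*-5 = -20
(Av)_3 = -4*0 + 1*5 + 3*-5 = -10
Av = [20, -20, -10]
Then v^T (Av) = 0*20 + 5*-20 + -5*-10
= 0 + -100 + 50 = -50

-50


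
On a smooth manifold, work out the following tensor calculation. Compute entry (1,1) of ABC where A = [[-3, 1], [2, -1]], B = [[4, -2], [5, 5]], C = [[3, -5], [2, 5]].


(ABC)_{11} = sum_m (AB)_{1m} C_{m1}. First compute row 1 of AB.
(AB)_{11} = -3*4 + 1*5 = -7
(AB)_{12} = -3*-2 + 1*5 = 11
Now contract with column 1 of C:
(AB)_{11} * C_{11} = -7 * 3 = -21
(AB)_{12} * C_{21} = 11 * 2 = 22
(ABC)_{11} = -21 + 22 = 1

1


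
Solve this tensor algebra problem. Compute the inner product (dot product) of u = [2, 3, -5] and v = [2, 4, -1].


The inner product u . v = sum of u_i * v_i.
Term-by-term: 2 * 2, 3 * 4, -5 * -1
Products: 4, 12, 5
Sum = 4 + 12 + 5 = 21

21


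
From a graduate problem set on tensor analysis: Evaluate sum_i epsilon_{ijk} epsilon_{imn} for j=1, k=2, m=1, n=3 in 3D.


Using the identity: epsilon_{ijk} epsilon_{imn} = delta_{jm} delta_{kn} - delta_{jn} delta_{km}.
delta_{11} = 1
delta_{23} = 0
delta_{13} = 0
delta_{21} = 0
Result = 1 * 0 - 0 * 0 = 0 - 0 = 0

0


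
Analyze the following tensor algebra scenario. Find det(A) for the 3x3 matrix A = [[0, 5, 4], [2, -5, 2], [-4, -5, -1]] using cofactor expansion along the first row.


Expanding along the first row, det(A) = a11*M_11 - a12*M_12 + a13*M_13, where M_1j is the (1,j) minor.
Minor M_11 = -5*-1 - 2*-5 = 15
Minor M_12 = 2*-1 - 2*-4 = 6
Minor M_13 = 2*-5 - -5*-4 = -30
det = 0*(15) - 5*(6) + 4*(-30)
    = 0 - 30 + -120
    = -150

-150


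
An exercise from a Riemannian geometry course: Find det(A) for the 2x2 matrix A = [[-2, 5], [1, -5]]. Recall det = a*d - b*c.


For a 2x2 matrix [[a, b], [c, d]], det = a*d - b*c.
a = -2, b = 5, c = 1, d = -5
a*d = -2 * -5 = 10
b*c = 5 * 1 = 5
det = 10 - 5 = 5

5


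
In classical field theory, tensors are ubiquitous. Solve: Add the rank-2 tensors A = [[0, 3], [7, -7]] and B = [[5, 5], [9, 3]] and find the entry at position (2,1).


Tensor addition is component-wise: (A + B)_{ij} = A_{ij} + B_{ij}.
A_{21} = 7
B_{21} = 9
(A + B)_{21} = 7 + 9 = 16

16


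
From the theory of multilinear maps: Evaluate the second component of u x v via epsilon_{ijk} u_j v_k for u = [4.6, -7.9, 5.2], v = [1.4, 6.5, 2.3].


(u x v)_2 = sum_{j,k} epsilon_{2jk} u_j v_k. Only permutations of (1,2,3) contribute; the two non-zero terms are:
eps_{213} u_1 v_3 = -1 * 4.6 * 2.3 = -10.58
eps_{231} u_3 v_1 = 1 * 5.2 * 1.4 = 7.28
(u x v)_2 = -3.3

-3.3


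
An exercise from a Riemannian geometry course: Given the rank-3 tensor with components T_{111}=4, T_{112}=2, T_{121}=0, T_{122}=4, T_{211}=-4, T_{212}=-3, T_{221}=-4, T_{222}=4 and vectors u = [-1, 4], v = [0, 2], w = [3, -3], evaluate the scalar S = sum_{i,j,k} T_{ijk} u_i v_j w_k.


S = sum over i,j,k of T_{ijk} u_i v_j w_k. Expanding all 8 terms:
T_{111}*u_1*v_1*w_1 = 4*-1*0*3 = 0  (running total: 0)
T_{112}*u_1*v_1*w_2 = 2*-1*0*-3 = 0  (running total: 0)
T_{121}*u_1*v_2*w_1 = 0*-1*2*3 = 0  (running total: 0)
T_{122}*u_1*v_2*w_2 = 4*-1*2*-3 = 24  (running total: 24)
T_{211}*u_2*v_1*w_1 = -4*4*0*3 = 0  (running total: 24)
T_{212}*u_2*v_1*w_2 = -3*4*0*-3 = 0  (running total: 24)
T_{221}*u_2*v_2*w_1 = -4*4*2*3 = -96  (running total: -72)
T_{222}*u_2*v_2*w_2 = 4*4*2*-3 = -96  (running total: -168)
S = -168

-168


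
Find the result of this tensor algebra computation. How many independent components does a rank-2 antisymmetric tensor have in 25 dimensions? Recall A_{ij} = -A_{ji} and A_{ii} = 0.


An antisymmetric rank-2 tensor satisfies A_{ij} = -A_{ji}, so diagonal entries are zero.
The independent components are the upper-triangular entries: C(n, 2) = n(n-1)/2.
n = 25
C(25, 2) = 25 * 24 / 2 = 600 / 2 = 300

300


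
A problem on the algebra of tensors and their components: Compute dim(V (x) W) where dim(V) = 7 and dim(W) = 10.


The dimension of a tensor product is the product of dimensions.
dim(V) = 7, dim(W) = 10
dim(V (x) W) = 7 * 10 = 70

70


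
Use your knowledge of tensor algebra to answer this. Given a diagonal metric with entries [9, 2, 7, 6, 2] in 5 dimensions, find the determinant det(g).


For a diagonal metric, the determinant is the product of diagonal entries.
Diagonal entries: 9, 2, 7, 6, 2
det(g) = 9 * 2 * 7 * 6 * 2 = 1512

1512


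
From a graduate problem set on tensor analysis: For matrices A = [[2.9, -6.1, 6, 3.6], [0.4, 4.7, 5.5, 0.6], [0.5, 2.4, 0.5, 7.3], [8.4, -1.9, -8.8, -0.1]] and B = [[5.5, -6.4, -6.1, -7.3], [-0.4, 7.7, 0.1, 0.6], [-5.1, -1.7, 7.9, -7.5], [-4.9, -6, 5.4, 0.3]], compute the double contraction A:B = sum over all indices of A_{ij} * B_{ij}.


A:B = sum over all i,j of A_{ij} * B_{ij}.
Row 1: 2.9*5.5=15.95, -6.1*-6.4=39.04, 6*-6.1=-36.6, 3.6*-7.3=-26.28 => row sum = -7.89
Row 2: 0.4*-0.4=-0.16, 4.7*7.7=36.19, 5.5*0.1=0.55, 0.6*0.6=0.36 => row sum = 36.94
Row 3: 0.5*-5.1=-2.55, 2.4*-1.7=-4.08, 0.5*7.9=3.95, 7.3*-7.5=-54.75 => row sum = -57.43
Row 4: 8.4*-4.9=-41.16, -1.9*-6=11.4, -8.8*5.4=-47.52, -0.1*0.3=-0.03 => row sum = -77.31
Total = -7.89 + 36.94 + -57.43 + -77.31 = -105.69

-105.69


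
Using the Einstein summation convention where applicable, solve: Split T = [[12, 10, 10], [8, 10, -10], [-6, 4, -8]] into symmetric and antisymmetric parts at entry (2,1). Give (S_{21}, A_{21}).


T_{21} = 8
T_{12} = 10
S_{21} = (8 + 10)/2 = 18/2 = 9
A_{21} = (8 - 10)/2 = -2/2 = -1
Check: S + A = 9 + -1 = 8 = T_{21}.

(9, -1)


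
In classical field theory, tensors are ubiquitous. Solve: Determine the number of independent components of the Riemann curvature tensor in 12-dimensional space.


The Riemann tensor in d dimensions has d^2(d^2 - 1)/12 independent components.
d = 12, so d^2 = 144
d^2 - 1 = 143
d^2(d^2 - 1) = 144 * 143 = 20592
Divide by 12: 20592 / 12 = 1716

1716


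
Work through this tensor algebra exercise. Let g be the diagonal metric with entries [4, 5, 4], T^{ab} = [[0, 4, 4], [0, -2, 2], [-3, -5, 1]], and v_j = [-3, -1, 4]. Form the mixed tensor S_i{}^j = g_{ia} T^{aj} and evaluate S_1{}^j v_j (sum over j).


Step 1: lower the first index. For a diagonal metric, g_{ia} T^{aj} = g_{ii} T^{ij} (no sum on i).
g_{11} = 4
S_1{}^1 = 4 * T^{11} = 4 * 0 = 0
S_1{}^2 = 4 * T^{12} = 4 * 4 = 16
S_1{}^3 = 4 * T^{13} = 4 * 4 = 16
Step 2: contract S_1{}^j with v_j.
S_1{}^1 * v_1 = 0 * -3 = 0
S_1{}^2 * v_2 = 16 * -1 = -16
S_1{}^3 * v_3 = 16 * 4 = 64
Result = 0 + -16 + 64 = 48

48


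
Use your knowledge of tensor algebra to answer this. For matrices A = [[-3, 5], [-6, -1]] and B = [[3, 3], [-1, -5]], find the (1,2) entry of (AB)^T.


(AB)^T_{ij} = (AB)_{ji} = sum_k A_{jk} B_{ki}.
For i=1, j=2 we need (AB)_{21}:
A_{21} * B_{11} = -6 * 3 = -18
A_{22} * B_{21} = -1 * -1 = 1
Sum = -18 + 1 = -17

-17


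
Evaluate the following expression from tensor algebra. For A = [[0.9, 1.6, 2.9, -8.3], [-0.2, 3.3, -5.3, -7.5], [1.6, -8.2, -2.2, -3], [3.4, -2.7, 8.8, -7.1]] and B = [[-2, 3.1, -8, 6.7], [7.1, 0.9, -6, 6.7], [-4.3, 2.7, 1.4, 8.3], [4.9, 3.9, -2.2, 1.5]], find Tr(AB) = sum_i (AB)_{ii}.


Tr(AB) = sum_i (AB)_{ii} where (AB)_{ii} = sum_k A_{ik} B_{ki}.
(AB)_{11} = 0.9*-2 + 1.6*7.1 + 2.9*-4.3 + -8.3*4.9 = -43.58
(AB)_{22} = -0.2*3.1 + 3.3*0.9 + -5.3*2.7 + -7.5*3.9 = -41.21
(AB)_{33} = 1.6*-8 + -8.2*-6 + -2.2*1.4 + -3*-2.2 = 39.92
(AB)_{44} = 3.4*6.7 + -2.7*6.7 + 8.8*8.3 + -7.1*1.5 = 67.08
Tr(AB) = -43.58 + -41.21 + 39.92 + 67.08 = 22.21

22.21


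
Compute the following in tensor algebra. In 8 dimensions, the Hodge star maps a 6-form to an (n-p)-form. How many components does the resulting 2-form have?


The Hodge dual of a p-form on an n-dimensional manifold is an (n-p)-form.
n = 8, p = 6, so dual degree = 8 - 6 = 2
The number of components is C(n, n-p) = C(8, 2) = 28

28


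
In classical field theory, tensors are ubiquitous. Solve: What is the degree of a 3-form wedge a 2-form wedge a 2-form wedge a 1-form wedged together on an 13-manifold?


The degree of a wedge product is the sum of the degrees of the individual forms.
Degrees: 3, 2, 2, 1
Total degree = 3 + 2 + 2 + 1 = 8

8


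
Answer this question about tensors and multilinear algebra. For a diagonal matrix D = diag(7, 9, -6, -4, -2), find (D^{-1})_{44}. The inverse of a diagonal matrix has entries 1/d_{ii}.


For a diagonal matrix, the inverse has entries (D^{-1})_{ii} = 1/d_{ii}.
The diagonal entries are: d_{11} = 7, d_{22} = 9, d_{33} = -6, d_{44} = -4, d_{55} = -2
We need (D^{-1})_{44} = 1/d_{44} = 1/-4 = -1/4

-1/4


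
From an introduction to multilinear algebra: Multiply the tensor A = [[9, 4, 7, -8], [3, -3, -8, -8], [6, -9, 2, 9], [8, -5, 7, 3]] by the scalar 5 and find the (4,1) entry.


Scalar multiplication: (cA)_{ij} = c * A_{ij}.
c = 5
A_{41} = 8
(cA)_{41} = 5 * 8 = 40

40


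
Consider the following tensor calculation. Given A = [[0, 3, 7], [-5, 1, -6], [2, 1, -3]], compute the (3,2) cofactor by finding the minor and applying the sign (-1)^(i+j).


To find cofactor C_{32}, delete row 3 and column 2.
The resulting 2x2 submatrix is: [[0, 7], [-5, -6]]
Minor M_{32} = 0*-6 - 7*-5
  = 0 - -35 = 35
Sign = (-1)^(3+2) = (-1)^5 = -1
Cofactor C_{32} = -1 * 35 = -35

-35


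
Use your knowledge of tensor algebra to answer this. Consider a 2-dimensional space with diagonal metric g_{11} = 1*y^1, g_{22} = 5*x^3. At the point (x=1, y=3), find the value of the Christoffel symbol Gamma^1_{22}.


For a diagonal metric, Gamma^k_{ij} = (1/2) g^{kk} (dg_{ik}/dx_j + dg_{jk}/dx_i - dg_{ij}/dx_k).
The metric is diagonal, so g_{ab} = 0 for a != b.
At the given point: g_{11} = 3, g_{22} = 5
g^{11} = 1/3
dg_{21}/dx_2 = 0 (off-diagonal)
dg_{21}/dx_2 = 0 (off-diagonal)
dg_{22}/dx_1 = dg_{22}/dx_1 = 15
Numerator = 0 + 0 - 15 = -15
Gamma^1_{22} = -15 / (2 * 3) = -5/2

-5/2


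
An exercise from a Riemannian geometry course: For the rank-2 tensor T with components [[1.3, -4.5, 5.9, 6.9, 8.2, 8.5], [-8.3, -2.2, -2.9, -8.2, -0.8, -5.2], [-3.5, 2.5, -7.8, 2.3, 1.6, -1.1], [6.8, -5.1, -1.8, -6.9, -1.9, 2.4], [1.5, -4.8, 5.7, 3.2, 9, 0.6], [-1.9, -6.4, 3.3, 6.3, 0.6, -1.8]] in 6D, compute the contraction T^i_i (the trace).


The contraction (trace) of a rank-2 tensor is the sum of its diagonal elements.
Diagonal entries: A[1,1] = 1.3, A[2,2] = -2.2, A[3,3] = -7.8, A[4,4] = -6.9, A[5,5] = 9, A[6,6] = -1.8
Tr(A) = 1.3 + -2.2 + -7.8 + -6.9 + 9 + -1.8 = -8.4

-8.4


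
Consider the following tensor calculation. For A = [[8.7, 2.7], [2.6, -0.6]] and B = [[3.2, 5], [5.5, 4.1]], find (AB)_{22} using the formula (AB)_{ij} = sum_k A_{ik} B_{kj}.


(AB)_{ij} = sum_k A_{ik} B_{kj}.
For i=2, j=2:
A_{21} * B_{12} = 2.6 * 5 = 13
A_{22} * B_{22} = -0.6 * 4.1 = -2.46
Sum = 13 + -2.46 = 10.54

10.54


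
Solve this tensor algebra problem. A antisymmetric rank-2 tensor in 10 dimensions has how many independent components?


A antisymmetric rank-2 tensor in d dimensions has d(d-1)/2 independent components.
d = 10
d(d-1)/2 = 10 * 9 / 2 = 90 / 2 = 45

45


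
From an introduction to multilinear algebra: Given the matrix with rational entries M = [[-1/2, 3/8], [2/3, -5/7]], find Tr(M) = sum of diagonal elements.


The trace is the sum of diagonal entries.
Diagonal: M[1,1] = -1/2, M[2,2] = -5/7
Tr(M) = -1/2 + -5/7
Computing step by step:
After adding M[1,1]: -1/2
After adding M[2,2]: -17/14
Tr(M) = -17/14

-17/14


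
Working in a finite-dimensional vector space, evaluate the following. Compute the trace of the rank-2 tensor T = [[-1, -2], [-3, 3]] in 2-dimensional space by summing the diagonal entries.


The contraction (trace) of a rank-2 tensor is the sum of its diagonal elements.
Diagonal entries: A[1,1] = -1, A[2,2] = 3
Tr(A) = -1 + 3 = 2

2


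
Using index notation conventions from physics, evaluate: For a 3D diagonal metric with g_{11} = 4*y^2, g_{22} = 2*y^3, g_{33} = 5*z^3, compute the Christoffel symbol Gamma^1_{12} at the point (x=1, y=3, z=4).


For a diagonal metric, Gamma^k_{ij} = (1/2) g^{kk} (dg_{ik}/dx_j + dg_{jk}/dx_i - dg_{ij}/dx_k).
The metric is diagonal, so g_{ab} = 0 for a != b.
At the given point: g_{11} = 36, g_{22} = 54, g_{33} = 320
g^{11} = 1/36
dg_{11}/dx_2 = dg_{11}/dx_2 = 24
dg_{21}/dx_1 = 0 (off-diagonal)
dg_{12}/dx_1 = 0 (off-diagonal)
Numerator = 24 + 0 - 0 = 24
Gamma^1_{12} = 24 / (2 * 36) = 1/3

1/3


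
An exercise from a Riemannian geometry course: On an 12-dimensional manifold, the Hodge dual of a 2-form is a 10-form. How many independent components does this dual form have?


The Hodge dual of a p-form on an n-dimensional manifold is an (n-p)-form.
n = 12, p = 2, so dual degree = 12 - 2 = 10
The number of components is C(n, n-p) = C(12, 10) = 66

66


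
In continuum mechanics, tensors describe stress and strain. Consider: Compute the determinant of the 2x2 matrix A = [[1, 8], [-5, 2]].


For a 2x2 matrix [[a, b], [c, d]], det = a*d - b*c.
a = 1, b = 8, c = -5, d = 2
a*d = 1 * 2 = 2
b*c = 8 * -5 = -40
det = 2 - -40 = 42

42


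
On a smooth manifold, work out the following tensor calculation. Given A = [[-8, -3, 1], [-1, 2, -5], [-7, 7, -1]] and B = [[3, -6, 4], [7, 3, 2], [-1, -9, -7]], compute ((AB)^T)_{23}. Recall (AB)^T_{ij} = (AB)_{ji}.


(AB)^T_{ij} = (AB)_{ji} = sum_k A_{jk} B_{ki}.
For i=2, j=3 we need (AB)_{32}:
A_{31} * B_{12} = -7 * -6 = 42
A_{32} * B_{22} = 7 * 3 = 21
A_{33} * B_{32} = -1 * -9 = 9
Sum = 42 + 21 + 9 = 72

72


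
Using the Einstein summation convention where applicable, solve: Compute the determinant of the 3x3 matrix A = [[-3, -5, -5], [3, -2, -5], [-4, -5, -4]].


Expanding along the first row, det(A) = a11*M_11 - a12*M_12 + a13*M_13, where M_1j is the (1,j) minor.
Minor M_11 = -2*-4 - -5*-5 = -17
Minor M_12 = 3*-4 - -5*-4 = -32
Minor M_13 = 3*-5 - -2*-4 = -23
det = -3*(-17) - -5*(-32) + -5*(-23)
    = 51 - 160 + 115
    = 6

6


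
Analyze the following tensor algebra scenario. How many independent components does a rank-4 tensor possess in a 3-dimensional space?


The number of components of a rank-r tensor in d dimensions is d^r.
Here d = 3 and r = 4.
3^4 = 81

81


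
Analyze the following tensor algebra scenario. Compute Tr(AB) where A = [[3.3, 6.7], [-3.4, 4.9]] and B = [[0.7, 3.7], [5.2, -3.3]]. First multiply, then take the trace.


Tr(AB) = sum_i (AB)_{ii} where (AB)_{ii} = sum_k A_{ik} B_{ki}.
(AB)_{11} = 3.3*0.7 + 6.7*5.2 = 37.15
(AB)_{22} = -3.4*3.7 + 4.9*-3.3 = -28.75
Tr(AB) = 37.15 + -28.75 = 8.4

8.4


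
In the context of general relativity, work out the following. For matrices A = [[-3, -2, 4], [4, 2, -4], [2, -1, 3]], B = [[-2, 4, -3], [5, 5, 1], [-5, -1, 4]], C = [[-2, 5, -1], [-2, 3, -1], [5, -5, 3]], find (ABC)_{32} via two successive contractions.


(ABC)_{32} = sum_m (AB)_{3m} C_{m2}. First compute row 3 of AB.
(AB)_{31} = 2*-2 + -1*5 + 3*-5 = -24
(AB)_{32} = 2*4 + -1*5 + 3*-1 = 0
(AB)_{33} = 2*-3 + -1*1 + 3*4 = 5
Now contract with column 2 of C:
(AB)_{31} * C_{12} = -24 * 5 = -120
(AB)_{32} * C_{22} = 0 * 3 = 0
(AB)_{33} * C_{32} = 5 * -5 = -25
(ABC)_{32} = -120 + 0 + -25 = -145

-145


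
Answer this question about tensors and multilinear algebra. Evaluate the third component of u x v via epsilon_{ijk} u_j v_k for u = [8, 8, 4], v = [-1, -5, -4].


(u x v)_3 = sum_{j,k} epsilon_{3jk} u_j v_k. Only permutations of (1,2,3) contribute; the two non-zero terms are:
eps_{312} u_1 v_2 = 1 * 8 * -5 = -40
eps_{321} u_2 v_1 = -1 * 8 * -1 = 8
(u x v)_3 = -32

-32


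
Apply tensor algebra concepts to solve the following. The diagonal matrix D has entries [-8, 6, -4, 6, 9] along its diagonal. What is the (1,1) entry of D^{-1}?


For a diagonal matrix, the inverse has entries (D^{-1})_{ii} = 1/d_{ii}.
The diagonal entries are: d_{11} = -8, d_{22} = 6, d_{33} = -4, d_{44} = 6, d_{55} = 9
We need (D^{-1})_{11} = 1/d_{11} = 1/-8 = -1/8

-1/8


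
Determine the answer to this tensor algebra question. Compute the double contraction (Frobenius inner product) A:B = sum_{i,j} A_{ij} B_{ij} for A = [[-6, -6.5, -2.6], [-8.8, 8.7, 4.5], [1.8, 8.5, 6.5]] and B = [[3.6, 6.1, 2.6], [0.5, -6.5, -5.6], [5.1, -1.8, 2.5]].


A:B = sum over all i,j of A_{ij} * B_{ij}.
Row 1: -6*3.6=-21.6, -6.5*6.1=-39.65, -2.6*2.6=-6.76 => row sum = -68.01
Row 2: -8.8*0.5=-4.4, 8.7*-6.5=-56.55, 4.5*-5.6=-25.2 => row sum = -86.15
Row 3: 1.8*5.1=9.18, 8.5*-1.8=-15.3, 6.5*2.5=16.25 => row sum = 10.13
Total = -68.01 + -86.15 + 10.13 = -144.03

-144.03


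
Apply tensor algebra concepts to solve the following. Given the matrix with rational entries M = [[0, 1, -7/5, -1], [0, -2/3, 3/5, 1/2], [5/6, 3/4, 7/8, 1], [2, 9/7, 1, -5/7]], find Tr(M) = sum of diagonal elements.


The trace is the sum of diagonal entries.
Diagonal: M[1,1] = 0, M[2,2] = -2/3, M[3,3] = 7/8, M[4,4] = -5/7
Tr(M) = 0 + -2/3 + 7/8 + -5/7
Computing step by step:
After adding M[1,1]: 0
After adding M[2,2]: -2/3
After adding M[3,3]: 5/24
After adding M[4,4]: -85/168
Tr(M) = -85/168

-85/168


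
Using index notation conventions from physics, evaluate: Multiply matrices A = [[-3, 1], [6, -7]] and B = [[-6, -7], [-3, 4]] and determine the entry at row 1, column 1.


(AB)_{ij} = sum_k A_{ik} B_{kj}.
For i=1, j=1:
A_{11} * B_{11} = -3 * -6 = 18
A_{12} * B_{21} = 1 * -3 = -3
Sum = 18 + -3 = 15

15


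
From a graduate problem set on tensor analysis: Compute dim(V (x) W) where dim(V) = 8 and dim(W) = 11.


The dimension of a tensor product is the product of dimensions.
dim(V) = 8, dim(W) = 11
dim(V (x) W) = 8 * 11 = 88

88


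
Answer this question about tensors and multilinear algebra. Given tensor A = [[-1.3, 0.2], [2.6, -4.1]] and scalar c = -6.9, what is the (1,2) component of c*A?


Scalar multiplication: (cA)_{ij} = c * A_{ij}.
c = -6.9
A_{12} = 0.2
(cA)_{12} = -6.9 * 0.2 = -1.38

-1.38


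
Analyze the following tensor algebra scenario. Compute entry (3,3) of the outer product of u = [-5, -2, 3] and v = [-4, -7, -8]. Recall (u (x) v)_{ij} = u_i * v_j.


The outer product entry T_{ij} = u_i * v_j.
We need i=3, j=3.
u_3 = 3, v_3 = -8
T_{3,3} = 3 * -8 = -24

-24


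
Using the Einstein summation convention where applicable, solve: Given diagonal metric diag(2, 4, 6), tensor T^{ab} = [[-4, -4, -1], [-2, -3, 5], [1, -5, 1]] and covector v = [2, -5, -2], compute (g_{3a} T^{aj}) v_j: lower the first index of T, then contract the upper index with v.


Step 1: lower the first index. For a diagonal metric, g_{ia} T^{aj} = g_{ii} T^{ij} (no sum on i).
g_{33} = 6
S_3{}^1 = 6 * T^{31} = 6 * 1 = 6
S_3{}^2 = 6 * T^{32} = 6 * -5 = -30
S_3{}^3 = 6 * T^{33} = 6 * 1 = 6
Step 2: contract S_3{}^j with v_j.
S_3{}^1 * v_1 = 6 * 2 = 12
S_3{}^2 * v_2 = -30 * -5 = 150
S_3{}^3 * v_3 = 6 * -2 = -12
Result = 12 + 150 + -12 = 150

150


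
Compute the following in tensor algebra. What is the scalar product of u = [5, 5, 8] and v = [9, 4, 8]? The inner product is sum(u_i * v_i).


The inner product u . v = sum of u_i * v_i.
Term-by-term: 5 * 9, 5 * 4, 8 * 8
Products: 45, 20, 64
Sum = 45 + 20 + 64 = 129

129


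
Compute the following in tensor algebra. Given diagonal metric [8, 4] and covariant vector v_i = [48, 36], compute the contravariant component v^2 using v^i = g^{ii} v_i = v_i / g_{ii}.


To raise an index with a diagonal metric: v^i = v_i / g_{ii}.
For index 2: v_2 = 36, g_{22} = 4
v^2 = 36 / 4 = 9

9


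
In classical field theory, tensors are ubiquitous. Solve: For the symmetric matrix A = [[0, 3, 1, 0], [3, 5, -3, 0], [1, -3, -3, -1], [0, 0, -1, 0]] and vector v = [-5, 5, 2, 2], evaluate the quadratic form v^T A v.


First compute Av:
(Av)_1 = 0*-5 + 3*5 + 1*2 + 0*2 = 17
(Av)_2 = 3*-5 + 5*5 + -3*2 + 0*2 = 4
(Av)_3 = 1*-5 + -3*5 + -3*2 + -1*2 = -28
(Av)_4 = 0*-5 + 0*5 + -1*2 + 0*2 = -2
Av = [17, 4, -28, -2]
Then v^T (Av) = -5*17 + 5*4 + 2*-28 + 2*-2
= -85 + 20 + -56 + -4 = -125

-125


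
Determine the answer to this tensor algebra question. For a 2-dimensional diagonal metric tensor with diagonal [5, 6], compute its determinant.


For a diagonal metric, the determinant is the product of diagonal entries.
Diagonal entries: 5, 6
det(g) = 5 * 6 = 30

30


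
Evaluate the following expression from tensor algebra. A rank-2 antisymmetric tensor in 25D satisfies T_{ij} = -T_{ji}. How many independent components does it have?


An antisymmetric rank-2 tensor satisfies A_{ij} = -A_{ji}, so diagonal entries are zero.
The independent components are the upper-triangular entries: C(n, 2) = n(n-1)/2.
n = 25
C(25, 2) = 25 * 24 / 2 = 600 / 2 = 300

300


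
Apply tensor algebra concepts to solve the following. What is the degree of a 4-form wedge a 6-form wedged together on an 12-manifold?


The degree of a wedge product is the sum of the degrees of the individual forms.
Degrees: 4, 6
Total degree = 4 + 6 = 10

10


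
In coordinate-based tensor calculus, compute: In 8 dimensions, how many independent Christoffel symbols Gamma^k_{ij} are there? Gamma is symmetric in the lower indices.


Christoffel symbols Gamma^k_{ij} are symmetric in i,j, so there are d * d(d+1)/2 independent symbols.
d = 8
d(d+1)/2 = 8 * 9 / 2 = 36
Total = 8 * 36 = 288

288


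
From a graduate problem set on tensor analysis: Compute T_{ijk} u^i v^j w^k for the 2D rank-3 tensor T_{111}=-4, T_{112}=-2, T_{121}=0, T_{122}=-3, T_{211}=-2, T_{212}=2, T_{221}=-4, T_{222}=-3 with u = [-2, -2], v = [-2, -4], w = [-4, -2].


S = sum over i,j,k of T_{ijk} u_i v_j w_k. Expanding all 8 terms:
T_{111}*u_1*v_1*w_1 = -4*-2*-2*-4 = 64  (running total: 64)
T_{112}*u_1*v_1*w_2 = -2*-2*-2*-2 = 16  (running total: 80)
T_{121}*u_1*v_2*w_1 = 0*-2*-4*-4 = 0  (running total: 80)
T_{122}*u_1*v_2*w_2 = -3*-2*-4*-2 = 48  (running total: 128)
T_{211}*u_2*v_1*w_1 = -2*-2*-2*-4 = 32  (running total: 160)
T_{212}*u_2*v_1*w_2 = 2*-2*-2*-2 = -16  (running total: 144)
T_{221}*u_2*v_2*w_1 = -4*-2*-4*-4 = 128  (running total: 272)
T_{222}*u_2*v_2*w_2 = -3*-2*-4*-2 = 48  (running total: 320)
S = 320

320


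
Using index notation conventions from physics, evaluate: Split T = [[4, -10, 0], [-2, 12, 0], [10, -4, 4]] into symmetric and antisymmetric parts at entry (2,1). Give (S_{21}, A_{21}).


T_{21} = -2
T_{12} = -10
S_{21} = (-2 + -10)/2 = -12/2 = -6
A_{21} = (-2 - -10)/2 = 8/2 = 4
Check: S + A = -6 + 4 = -2 = T_{21}.

(-6, 4)


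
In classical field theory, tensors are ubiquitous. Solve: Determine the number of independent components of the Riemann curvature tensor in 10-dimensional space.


The Riemann tensor in d dimensions has d^2(d^2 - 1)/12 independent components.
d = 10, so d^2 = 100
d^2 - 1 = 99
d^2(d^2 - 1) = 100 * 99 = 9900
Divide by 12: 9900 / 12 = 825

825


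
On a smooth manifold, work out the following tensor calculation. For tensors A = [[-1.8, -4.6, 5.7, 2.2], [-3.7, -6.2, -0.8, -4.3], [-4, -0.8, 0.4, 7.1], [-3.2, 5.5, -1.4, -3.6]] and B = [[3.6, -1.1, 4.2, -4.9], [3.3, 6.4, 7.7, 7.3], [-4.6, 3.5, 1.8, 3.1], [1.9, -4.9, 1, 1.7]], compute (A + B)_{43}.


Tensor addition is component-wise: (A + B)_{ij} = A_{ij} + B_{ij}.
A_{43} = -1.4
B_{43} = 1
(A + B)_{43} = -1.4 + 1 = -0.4

-0.4


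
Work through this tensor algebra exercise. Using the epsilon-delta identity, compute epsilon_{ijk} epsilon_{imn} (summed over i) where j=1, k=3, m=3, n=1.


Using the identity: epsilon_{ijk} epsilon_{imn} = delta_{jm} delta_{kn} - delta_{jn} delta_{km}.
delta_{13} = 0
delta_{31} = 0
delta_{11} = 1
delta_{33} = 1
Result = 0 * 0 - 1 * 1 = 0 - 1 = -1

-1


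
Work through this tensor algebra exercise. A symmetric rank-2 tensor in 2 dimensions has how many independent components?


A symmetric rank-2 tensor in d dimensions has d(d+1)/2 independent components.
d = 2
d(d+1)/2 = 2 * 3 / 2 = 6 / 2 = 3

3


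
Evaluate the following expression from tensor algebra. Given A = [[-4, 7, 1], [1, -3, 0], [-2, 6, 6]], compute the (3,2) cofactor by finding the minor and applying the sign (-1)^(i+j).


To find cofactor C_{32}, delete row 3 and column 2.
The resulting 2x2 submatrix is: [[-4, 1], [1, 0]]
Minor M_{32} = -4*0 - 1*1
  = 0 - 1 = -1
Sign = (-1)^(3+2) = (-1)^5 = -1
Cofactor C_{32} = -1 * -1 = 1

1


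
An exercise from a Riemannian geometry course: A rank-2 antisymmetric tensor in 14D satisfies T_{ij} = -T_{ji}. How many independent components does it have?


An antisymmetric rank-2 tensor satisfies A_{ij} = -A_{ji}, so diagonal entries are zero.
The independent components are the upper-triangular entries: C(n, 2) = n(n-1)/2.
n = 14
C(14, 2) = 14 * 13 / 2 = 182 / 2 = 91

91


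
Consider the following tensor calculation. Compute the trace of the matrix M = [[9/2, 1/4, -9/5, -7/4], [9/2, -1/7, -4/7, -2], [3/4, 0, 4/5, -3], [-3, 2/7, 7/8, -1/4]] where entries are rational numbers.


The trace is the sum of diagonal entries.
Diagonal: M[1,1] = 9/2, M[2,2] = -1/7, M[3,3] = 4/5, M[4,4] = -1/4
Tr(M) = 9/2 + -1/7 + 4/5 + -1/4
Computing step by step:
After adding M[1,1]: 9/2
After adding M[2,2]: 61/14
After adding M[3,3]: 361/70
After adding M[4,4]: 687/140
Tr(M) = 687/140

687/140


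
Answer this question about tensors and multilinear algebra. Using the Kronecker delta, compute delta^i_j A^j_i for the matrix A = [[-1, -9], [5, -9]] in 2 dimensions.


The contraction (trace) of a rank-2 tensor is the sum of its diagonal elements.
Diagonal entries: A[1,1] = -1, A[2,2] = -9
Tr(A) = -1 + -9 = -10

-10


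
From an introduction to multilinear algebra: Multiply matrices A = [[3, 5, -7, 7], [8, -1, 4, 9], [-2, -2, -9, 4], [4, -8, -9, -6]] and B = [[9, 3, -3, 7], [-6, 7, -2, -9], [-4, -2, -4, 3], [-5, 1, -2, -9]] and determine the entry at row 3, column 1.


(AB)_{ij} = sum_k A_{ik} B_{kj}.
For i=3, j=1:
A_{31} * B_{11} = -2 * 9 = -18
A_{32} * B_{21} = -2 * -6 = 12
A_{33} * B_{31} = -9 * -4 = 36
A_{34} * B_{41} = 4 * -5 = -20
Sum = -18 + 12 + 36 + -20 = 10

10


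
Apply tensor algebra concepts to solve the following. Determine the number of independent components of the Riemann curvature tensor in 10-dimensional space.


The Riemann tensor in d dimensions has d^2(d^2 - 1)/12 independent components.
d = 10, so d^2 = 100
d^2 - 1 = 99
d^2(d^2 - 1) = 100 * 99 = 9900
Divide by 12: 9900 / 12 = 825

825


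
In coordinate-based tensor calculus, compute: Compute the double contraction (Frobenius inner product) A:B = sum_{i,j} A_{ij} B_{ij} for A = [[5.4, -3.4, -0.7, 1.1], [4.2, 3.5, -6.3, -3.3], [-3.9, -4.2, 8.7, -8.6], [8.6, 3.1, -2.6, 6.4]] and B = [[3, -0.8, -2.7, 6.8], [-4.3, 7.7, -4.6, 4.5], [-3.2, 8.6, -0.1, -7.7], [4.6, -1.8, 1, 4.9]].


A:B = sum over all i,j of A_{ij} * B_{ij}.
Row 1: 5.4*3=16.2, -3.4*-0.8=2.72, -0.7*-2.7=1.89, 1.1*6.8=7.48 => row sum = 28.29
Row 2: 4.2*-4.3=-18.06, 3.5*7.7=26.95, -6.3*-4.6=28.98, -3.3*4.5=-14.85 => row sum = 23.02
Row 3: -3.9*-3.2=12.48, -4.2*8.6=-36.12, 8.7*-0.1=-0.87, -8.6*-7.7=66.22 => row sum = 41.71
Row 4: 8.6*4.6=39.56, 3.1*-1.8=-5.58, -2.6*1=-2.6, 6.4*4.9=31.36 => row sum = 62.74
Total = 28.29 + 23.02 + 41.71 + 62.74 = 155.76

155.76


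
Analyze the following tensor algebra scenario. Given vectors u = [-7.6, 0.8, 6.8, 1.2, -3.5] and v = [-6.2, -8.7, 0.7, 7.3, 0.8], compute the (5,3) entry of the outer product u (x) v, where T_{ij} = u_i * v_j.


The outer product entry T_{ij} = u_i * v_j.
We need i=5, j=3.
u_5 = -3.5, v_3 = 0.7
T_{5,3} = -3.5 * 0.7 = -2.45

-2.45


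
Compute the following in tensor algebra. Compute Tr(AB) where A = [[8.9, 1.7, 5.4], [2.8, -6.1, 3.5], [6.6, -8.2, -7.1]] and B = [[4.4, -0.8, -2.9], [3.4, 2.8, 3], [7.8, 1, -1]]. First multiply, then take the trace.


Tr(AB) = sum_i (AB)_{ii} where (AB)_{ii} = sum_k A_{ik} B_{ki}.
(AB)_{11} = 8.9*4.4 + 1.7*3.4 + 5.4*7.8 = 87.06
(AB)_{22} = 2.8*-0.8 + -6.1*2.8 + 3.5*1 = -15.82
(AB)_{33} = 6.6*-2.9 + -8.2*3 + -7.1*-1 = -36.64
Tr(AB) = 87.06 + -15.82 + -36.64 = 34.6

34.6


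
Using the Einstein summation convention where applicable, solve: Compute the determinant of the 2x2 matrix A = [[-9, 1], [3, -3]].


For a 2x2 matrix [[a, b], [c, d]], det = a*d - b*c.
a = -9, b = 1, c = 3, d = -3
a*d = -9 * -3 = 27
b*c = 1 * 3 = 3
det = 27 - 3 = 24

24


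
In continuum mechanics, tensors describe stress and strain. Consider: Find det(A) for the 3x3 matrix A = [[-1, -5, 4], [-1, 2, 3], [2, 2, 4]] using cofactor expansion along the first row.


Expanding along the first row, det(A) = a11*M_11 - a12*M_12 + a13*M_13, where M_1j is the (1,j) minor.
Minor M_11 = 2*4 - 3*2 = 2
Minor M_12 = -1*4 - 3*2 = -10
Minor M_13 = -1*2 - 2*2 = -6
det = -1*(2) - -5*(-10) + 4*(-6)
    = -2 - 50 + -24
    = -76

-76


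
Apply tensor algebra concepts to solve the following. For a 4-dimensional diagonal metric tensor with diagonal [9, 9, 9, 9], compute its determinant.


For a diagonal metric, the determinant is the product of diagonal entries.
Diagonal entries: 9, 9, 9, 9
det(g) = 9 * 9 * 9 * 9 = 6561

6561


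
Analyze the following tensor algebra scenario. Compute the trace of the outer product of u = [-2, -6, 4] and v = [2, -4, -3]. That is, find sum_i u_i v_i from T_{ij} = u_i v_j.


The outer product gives T_{ij} = u_i v_j.
The trace (contraction) is Tr(T) = sum_i T_{ii} = sum_i u_i v_i.
Diagonal entries:
T_{11} = u_1 * v_1 = -2 * 2 = -4
T_{22} = u_2 * v_2 = -6 * -4 = 24
T_{33} = u_3 * v_3 = 4 * -3 = -12
Tr(T) = -4 + 24 + -12 = 8

8


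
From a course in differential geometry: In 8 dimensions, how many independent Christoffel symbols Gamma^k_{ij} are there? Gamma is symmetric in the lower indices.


Christoffel symbols Gamma^k_{ij} are symmetric in i,j, so there are d * d(d+1)/2 independent symbols.
d = 8
d(d+1)/2 = 8 * 9 / 2 = 36
Total = 8 * 36 = 288

288


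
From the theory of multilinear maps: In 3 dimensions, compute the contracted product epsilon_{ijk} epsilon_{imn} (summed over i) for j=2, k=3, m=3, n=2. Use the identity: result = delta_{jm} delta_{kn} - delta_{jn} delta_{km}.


Using the identity: epsilon_{ijk} epsilon_{imn} = delta_{jm} delta_{kn} - delta_{jn} delta_{km}.
delta_{23} = 0
delta_{32} = 0
delta_{22} = 1
delta_{33} = 1
Result = 0 * 0 - 1 * 1 = 0 - 1 = -1

-1


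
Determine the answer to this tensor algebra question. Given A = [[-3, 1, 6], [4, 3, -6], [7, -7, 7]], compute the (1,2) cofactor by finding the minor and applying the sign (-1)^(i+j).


To find cofactor C_{12}, delete row 1 and column 2.
The resulting 2x2 submatrix is: [[4, -6], [7, 7]]
Minor M_{12} = 4*7 - -6*7
  = 28 - -42 = 70
Sign = (-1)^(1+2) = (-1)^3 = -1
Cofactor C_{12} = -1 * 70 = -70

-70


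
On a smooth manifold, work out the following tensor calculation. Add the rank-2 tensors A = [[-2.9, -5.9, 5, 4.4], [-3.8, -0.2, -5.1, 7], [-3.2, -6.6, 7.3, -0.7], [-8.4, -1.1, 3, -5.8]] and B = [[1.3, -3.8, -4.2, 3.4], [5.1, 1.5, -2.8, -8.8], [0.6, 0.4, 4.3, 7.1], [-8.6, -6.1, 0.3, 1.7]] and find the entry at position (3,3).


Tensor addition is component-wise: (A + B)_{ij} = A_{ij} + B_{ij}.
A_{33} = 7.3
B_{33} = 4.3
(A + B)_{33} = 7.3 + 4.3 = 11.6

11.6


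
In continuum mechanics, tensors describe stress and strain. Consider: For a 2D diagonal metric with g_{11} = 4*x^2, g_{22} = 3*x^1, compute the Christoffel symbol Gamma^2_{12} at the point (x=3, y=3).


For a diagonal metric, Gamma^k_{ij} = (1/2) g^{kk} (dg_{ik}/dx_j + dg_{jk}/dx_i - dg_{ij}/dx_k).
The metric is diagonal, so g_{ab} = 0 for a != b.
At the given point: g_{11} = 36, g_{22} = 9
g^{22} = 1/9
dg_{12}/dx_2 = 0 (off-diagonal)
dg_{22}/dx_1 = dg_{22}/dx_1 = 3
dg_{12}/dx_2 = 0 (off-diagonal)
Numerator = 0 + 3 - 0 = 3
Gamma^2_{12} = 3 / (2 * 9) = 1/6

1/6


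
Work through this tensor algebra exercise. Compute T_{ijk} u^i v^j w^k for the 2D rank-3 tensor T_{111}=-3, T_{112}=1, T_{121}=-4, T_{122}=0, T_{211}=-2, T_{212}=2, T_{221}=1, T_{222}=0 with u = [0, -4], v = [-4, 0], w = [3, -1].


S = sum over i,j,k of T_{ijk} u_i v_j w_k. Expanding all 8 terms:
T_{111}*u_1*v_1*w_1 = -3*0*-4*3 = 0  (running total: 0)
T_{112}*u_1*v_1*w_2 = 1*0*-4*-1 = 0  (running total: 0)
T_{121}*u_1*v_2*w_1 = -4*0*0*3 = 0  (running total: 0)
T_{122}*u_1*v_2*w_2 = 0*0*0*-1 = 0  (running total: 0)
T_{211}*u_2*v_1*w_1 = -2*-4*-4*3 = -96  (running total: -96)
T_{212}*u_2*v_1*w_2 = 2*-4*-4*-1 = -32  (running total: -128)
T_{221}*u_2*v_2*w_1 = 1*-4*0*3 = 0  (running total: -128)
T_{222}*u_2*v_2*w_2 = 0*-4*0*-1 = 0  (running total: -128)
S = -128

-128
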